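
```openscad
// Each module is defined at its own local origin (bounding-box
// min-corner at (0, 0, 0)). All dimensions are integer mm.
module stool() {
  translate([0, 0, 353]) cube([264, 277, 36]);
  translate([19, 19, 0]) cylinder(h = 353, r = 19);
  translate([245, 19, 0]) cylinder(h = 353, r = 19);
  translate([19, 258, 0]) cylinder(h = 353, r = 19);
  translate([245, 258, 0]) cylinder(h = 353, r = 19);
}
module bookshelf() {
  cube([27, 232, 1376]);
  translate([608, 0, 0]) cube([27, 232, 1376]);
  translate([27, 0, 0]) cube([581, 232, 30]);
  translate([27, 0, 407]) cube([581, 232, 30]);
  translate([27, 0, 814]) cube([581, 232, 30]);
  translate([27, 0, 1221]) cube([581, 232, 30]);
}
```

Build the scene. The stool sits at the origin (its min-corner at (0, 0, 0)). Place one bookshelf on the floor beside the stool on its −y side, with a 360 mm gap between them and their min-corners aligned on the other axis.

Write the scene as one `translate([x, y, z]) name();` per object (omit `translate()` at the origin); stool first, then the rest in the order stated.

stool();
translate([0, -592, 0]) bookshelf();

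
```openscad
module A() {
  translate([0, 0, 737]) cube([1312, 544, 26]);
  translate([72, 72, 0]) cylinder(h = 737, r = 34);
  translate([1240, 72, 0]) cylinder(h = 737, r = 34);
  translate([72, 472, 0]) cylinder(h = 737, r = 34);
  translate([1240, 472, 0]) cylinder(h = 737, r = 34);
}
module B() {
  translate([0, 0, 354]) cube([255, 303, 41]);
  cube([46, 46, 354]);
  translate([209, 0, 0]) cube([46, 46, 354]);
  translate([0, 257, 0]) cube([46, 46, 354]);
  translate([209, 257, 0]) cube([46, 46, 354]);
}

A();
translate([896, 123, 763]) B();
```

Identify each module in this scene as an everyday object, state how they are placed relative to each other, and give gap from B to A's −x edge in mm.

A is a table. B is a stool. The stool is on top of the table. The gap from the stool to the table's −x edge is 896 mm.

The stool's min-x is at 896; the table's min-x is 0; gap = 896 mm.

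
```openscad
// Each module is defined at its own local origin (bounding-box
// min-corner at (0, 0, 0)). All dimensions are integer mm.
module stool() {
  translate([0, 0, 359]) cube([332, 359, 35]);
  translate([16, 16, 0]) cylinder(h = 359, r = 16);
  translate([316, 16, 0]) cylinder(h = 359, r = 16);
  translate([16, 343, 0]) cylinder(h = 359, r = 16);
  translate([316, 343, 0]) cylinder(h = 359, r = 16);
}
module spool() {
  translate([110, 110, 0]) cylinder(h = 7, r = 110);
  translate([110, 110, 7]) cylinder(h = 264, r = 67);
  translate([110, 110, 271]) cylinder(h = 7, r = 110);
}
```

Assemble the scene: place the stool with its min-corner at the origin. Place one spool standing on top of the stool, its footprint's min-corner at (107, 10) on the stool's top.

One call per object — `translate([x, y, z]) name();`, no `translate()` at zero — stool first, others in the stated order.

stool();
translate([107, 10, 394]) spool();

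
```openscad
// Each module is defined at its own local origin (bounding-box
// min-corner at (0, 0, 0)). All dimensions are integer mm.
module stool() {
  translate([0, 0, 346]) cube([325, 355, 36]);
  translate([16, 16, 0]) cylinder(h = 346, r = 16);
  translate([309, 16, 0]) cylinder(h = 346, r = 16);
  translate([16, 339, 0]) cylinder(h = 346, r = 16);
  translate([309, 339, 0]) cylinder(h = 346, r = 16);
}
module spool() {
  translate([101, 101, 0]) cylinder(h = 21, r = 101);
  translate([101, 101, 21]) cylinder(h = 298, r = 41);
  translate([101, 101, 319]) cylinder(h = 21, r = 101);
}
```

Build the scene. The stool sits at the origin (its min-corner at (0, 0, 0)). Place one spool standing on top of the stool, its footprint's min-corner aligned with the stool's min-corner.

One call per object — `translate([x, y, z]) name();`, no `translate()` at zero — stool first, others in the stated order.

stool();
translate([0, 0, 382]) spool();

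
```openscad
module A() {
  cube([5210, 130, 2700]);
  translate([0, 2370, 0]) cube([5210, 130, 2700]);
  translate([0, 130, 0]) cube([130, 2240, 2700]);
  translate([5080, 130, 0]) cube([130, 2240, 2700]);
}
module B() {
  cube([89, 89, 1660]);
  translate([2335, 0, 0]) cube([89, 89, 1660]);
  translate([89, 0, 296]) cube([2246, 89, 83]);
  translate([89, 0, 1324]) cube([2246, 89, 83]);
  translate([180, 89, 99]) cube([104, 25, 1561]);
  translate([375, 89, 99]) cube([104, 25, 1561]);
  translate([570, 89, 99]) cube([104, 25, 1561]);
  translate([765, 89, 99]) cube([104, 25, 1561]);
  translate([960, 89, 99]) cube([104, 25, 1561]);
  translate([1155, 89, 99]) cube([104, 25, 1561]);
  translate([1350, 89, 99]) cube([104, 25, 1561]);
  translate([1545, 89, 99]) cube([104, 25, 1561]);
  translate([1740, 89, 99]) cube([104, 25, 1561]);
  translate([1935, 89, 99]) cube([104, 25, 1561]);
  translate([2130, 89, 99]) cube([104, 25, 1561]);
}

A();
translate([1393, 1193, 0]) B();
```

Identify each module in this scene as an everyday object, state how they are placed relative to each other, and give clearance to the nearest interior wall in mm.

Clearances: x = 1263, y = 1063; minimum 1063 mm.

A is a house frame. B is a fence section. The fence section sits inside the house frame, centred. The clearance to the nearest interior wall is 1063 mm.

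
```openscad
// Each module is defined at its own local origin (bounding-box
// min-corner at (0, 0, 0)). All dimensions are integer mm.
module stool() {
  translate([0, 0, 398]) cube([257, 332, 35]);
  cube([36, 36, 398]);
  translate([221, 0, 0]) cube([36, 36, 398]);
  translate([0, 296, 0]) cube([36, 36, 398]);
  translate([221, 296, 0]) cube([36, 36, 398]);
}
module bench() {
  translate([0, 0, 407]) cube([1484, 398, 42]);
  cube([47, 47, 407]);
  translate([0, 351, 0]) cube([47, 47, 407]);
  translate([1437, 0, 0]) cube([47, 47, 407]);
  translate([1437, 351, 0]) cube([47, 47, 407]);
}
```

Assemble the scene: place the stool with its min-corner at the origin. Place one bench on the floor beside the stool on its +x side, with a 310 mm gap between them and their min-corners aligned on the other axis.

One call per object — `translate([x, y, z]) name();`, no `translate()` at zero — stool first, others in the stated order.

stool();
translate([567, 0, 0]) bench();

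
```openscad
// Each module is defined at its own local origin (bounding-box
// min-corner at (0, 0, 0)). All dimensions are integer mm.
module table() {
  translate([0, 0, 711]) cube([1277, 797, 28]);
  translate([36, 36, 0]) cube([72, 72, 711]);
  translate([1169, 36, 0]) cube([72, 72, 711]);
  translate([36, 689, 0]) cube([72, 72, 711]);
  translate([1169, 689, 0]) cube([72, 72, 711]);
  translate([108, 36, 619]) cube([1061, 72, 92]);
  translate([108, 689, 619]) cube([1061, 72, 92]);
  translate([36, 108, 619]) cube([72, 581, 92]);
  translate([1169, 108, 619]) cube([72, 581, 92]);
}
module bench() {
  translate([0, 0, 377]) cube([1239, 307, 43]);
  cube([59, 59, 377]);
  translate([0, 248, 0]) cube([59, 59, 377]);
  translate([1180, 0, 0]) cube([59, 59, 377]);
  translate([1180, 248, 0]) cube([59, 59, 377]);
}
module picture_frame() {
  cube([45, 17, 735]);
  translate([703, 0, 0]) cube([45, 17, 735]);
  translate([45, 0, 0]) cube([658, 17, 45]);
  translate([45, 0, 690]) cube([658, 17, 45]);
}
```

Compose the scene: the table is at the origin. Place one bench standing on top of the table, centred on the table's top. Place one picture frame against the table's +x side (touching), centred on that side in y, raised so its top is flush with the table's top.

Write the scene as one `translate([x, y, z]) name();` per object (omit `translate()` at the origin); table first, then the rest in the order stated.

table();
translate([19, 245, 739]) bench();
translate([1277, 390, 4]) picture_frame();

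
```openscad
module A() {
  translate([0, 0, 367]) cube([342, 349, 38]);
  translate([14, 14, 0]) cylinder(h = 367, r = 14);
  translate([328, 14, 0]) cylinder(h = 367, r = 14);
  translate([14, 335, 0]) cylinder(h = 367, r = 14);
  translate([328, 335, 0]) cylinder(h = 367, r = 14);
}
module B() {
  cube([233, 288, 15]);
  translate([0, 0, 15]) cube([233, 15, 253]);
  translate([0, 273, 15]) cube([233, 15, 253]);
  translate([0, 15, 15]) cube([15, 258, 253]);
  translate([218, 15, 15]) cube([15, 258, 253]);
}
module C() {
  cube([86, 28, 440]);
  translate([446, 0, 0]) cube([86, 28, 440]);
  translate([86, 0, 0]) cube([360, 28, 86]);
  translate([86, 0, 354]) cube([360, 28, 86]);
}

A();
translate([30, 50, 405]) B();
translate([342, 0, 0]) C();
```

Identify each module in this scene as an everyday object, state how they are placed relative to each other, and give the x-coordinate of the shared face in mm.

A is a stool. B is an open box. C is a picture frame. The open box is on top of the stool. The picture frame is against the stool's +x side, with their −y faces flush. The x-coordinate of the shared face is 342 mm.

The stool's +x face and the picture frame's −x face are both at x = 342 mm.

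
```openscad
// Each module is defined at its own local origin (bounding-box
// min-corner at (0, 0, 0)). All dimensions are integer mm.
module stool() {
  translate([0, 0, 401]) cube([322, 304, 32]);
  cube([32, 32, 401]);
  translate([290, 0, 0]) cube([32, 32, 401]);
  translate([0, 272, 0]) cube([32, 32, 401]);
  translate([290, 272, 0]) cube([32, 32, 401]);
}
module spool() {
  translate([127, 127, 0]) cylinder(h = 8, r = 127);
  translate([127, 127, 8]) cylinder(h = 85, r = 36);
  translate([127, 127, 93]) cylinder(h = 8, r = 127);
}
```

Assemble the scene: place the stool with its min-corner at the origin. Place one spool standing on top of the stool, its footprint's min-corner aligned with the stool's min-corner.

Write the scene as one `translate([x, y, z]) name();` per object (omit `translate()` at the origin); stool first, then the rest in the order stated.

stool();
translate([0, 0, 433]) spool();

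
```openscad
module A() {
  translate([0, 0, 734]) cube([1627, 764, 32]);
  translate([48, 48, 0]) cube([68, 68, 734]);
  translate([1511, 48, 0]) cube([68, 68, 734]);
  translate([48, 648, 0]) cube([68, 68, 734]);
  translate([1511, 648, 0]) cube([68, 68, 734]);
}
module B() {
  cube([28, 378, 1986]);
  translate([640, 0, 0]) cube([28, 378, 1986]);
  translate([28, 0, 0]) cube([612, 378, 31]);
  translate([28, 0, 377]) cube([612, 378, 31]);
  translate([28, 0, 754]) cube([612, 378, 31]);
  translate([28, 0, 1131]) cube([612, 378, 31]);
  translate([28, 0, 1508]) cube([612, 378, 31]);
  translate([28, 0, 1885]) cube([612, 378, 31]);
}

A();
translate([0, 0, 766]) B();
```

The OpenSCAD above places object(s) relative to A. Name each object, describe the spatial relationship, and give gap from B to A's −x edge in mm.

The bookshelf's min-x is at 0; the table's min-x is 0; gap = 0 mm.

A is a table. B is a bookshelf. The bookshelf is on top of the table. The gap from the bookshelf to the table's −x edge is 0 mm.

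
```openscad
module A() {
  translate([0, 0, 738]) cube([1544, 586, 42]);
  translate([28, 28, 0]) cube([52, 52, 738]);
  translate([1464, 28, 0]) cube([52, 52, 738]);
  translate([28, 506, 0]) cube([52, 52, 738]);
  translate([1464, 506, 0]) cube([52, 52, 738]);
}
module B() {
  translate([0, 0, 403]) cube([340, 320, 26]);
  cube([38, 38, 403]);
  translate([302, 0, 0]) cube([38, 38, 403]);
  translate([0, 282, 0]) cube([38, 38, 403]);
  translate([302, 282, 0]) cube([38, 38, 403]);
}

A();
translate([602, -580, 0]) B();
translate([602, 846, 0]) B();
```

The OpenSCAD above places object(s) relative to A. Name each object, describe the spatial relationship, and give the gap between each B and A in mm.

Each stool's nearest face is 260 mm from the table's bounding box.

A is a table. B is a stool. Two stools sit around the table at the −y, +y sides. The gap between each stool and the table is 260 mm.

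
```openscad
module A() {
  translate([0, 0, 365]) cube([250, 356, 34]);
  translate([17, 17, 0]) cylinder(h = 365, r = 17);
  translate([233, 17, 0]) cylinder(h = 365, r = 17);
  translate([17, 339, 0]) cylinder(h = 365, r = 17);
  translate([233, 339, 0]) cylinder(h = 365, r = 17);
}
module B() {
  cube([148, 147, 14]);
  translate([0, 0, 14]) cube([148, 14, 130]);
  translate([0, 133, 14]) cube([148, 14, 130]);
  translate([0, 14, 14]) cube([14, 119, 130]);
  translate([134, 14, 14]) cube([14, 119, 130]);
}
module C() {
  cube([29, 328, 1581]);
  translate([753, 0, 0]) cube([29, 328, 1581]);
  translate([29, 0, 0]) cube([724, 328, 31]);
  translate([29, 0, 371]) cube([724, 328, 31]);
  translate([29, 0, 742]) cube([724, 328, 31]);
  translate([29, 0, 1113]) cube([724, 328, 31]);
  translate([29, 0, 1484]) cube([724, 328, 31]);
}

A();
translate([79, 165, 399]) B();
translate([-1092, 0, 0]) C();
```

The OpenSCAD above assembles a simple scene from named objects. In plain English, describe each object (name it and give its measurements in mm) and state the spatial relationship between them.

A is a four-legged stool. The seat is a 250×356×34 mm slab whose top surface is at z = 399 mm; four round legs, each 34 mm in diameter, run from the floor (z = 0) to the underside of the seat, each leg's axis is inset half a diameter from the nearest pair of seat edges (so the leg's bounding box is flush with the corner).

B is an open-topped rectangular box: outside dimensions 148×147×144 mm, with a uniform wall and base thickness of 14 mm. The base is a full 148×147 slab on the floor; four walls sit on top of the base. The front and back walls (the −y and +y sides) span the full width; the two side walls fit between them.

C is a bookshelf 782 mm wide overall, 328 mm deep and 1581 mm tall. The two sides are 29 mm thick vertical panels. 5 horizontal shelves of 31 mm thickness span between the inner faces of the sides; the lowest shelf sits on the floor and shelves are stacked with a clear vertical gap of 340 mm between each pair.

The open box is on top of the stool. The bookshelf is on the floor beside the stool on its −x side.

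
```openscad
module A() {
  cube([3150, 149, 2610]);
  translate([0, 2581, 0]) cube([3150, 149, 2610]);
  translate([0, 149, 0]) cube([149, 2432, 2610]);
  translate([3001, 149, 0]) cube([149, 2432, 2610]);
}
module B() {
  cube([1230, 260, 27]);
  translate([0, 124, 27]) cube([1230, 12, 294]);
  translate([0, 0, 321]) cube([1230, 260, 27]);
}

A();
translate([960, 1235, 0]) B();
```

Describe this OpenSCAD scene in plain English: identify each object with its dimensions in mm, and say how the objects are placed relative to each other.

A is the wall frame of a small rectangular building: four walls, each 2610 mm tall and 149 mm thick, enclosing a footprint 3150 mm (x) by 2730 mm (y) outside-to-outside, with no floor or roof. The front and back walls (the −y and +y sides) span the full width; the two side walls fit between them.

B is an I-beam lying along x, 1230 mm long. Overall section height 348 mm. Two flanges 260 mm wide (y) and 27 mm thick, one on the floor and one at the top; a web 12 mm thick runs between them, centred on the flange width.

The I-beam sits inside the house frame, centred.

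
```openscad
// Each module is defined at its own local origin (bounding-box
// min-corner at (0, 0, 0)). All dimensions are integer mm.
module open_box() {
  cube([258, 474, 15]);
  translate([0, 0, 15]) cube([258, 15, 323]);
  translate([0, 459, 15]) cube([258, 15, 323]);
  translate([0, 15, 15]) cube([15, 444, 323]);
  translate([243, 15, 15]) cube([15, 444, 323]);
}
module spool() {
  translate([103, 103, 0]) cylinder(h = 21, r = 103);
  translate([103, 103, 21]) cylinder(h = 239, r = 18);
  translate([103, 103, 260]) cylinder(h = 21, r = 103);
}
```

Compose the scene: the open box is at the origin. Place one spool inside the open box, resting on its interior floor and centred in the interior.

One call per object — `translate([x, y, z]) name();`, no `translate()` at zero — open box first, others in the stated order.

open_box();
translate([26, 134, 15]) spool();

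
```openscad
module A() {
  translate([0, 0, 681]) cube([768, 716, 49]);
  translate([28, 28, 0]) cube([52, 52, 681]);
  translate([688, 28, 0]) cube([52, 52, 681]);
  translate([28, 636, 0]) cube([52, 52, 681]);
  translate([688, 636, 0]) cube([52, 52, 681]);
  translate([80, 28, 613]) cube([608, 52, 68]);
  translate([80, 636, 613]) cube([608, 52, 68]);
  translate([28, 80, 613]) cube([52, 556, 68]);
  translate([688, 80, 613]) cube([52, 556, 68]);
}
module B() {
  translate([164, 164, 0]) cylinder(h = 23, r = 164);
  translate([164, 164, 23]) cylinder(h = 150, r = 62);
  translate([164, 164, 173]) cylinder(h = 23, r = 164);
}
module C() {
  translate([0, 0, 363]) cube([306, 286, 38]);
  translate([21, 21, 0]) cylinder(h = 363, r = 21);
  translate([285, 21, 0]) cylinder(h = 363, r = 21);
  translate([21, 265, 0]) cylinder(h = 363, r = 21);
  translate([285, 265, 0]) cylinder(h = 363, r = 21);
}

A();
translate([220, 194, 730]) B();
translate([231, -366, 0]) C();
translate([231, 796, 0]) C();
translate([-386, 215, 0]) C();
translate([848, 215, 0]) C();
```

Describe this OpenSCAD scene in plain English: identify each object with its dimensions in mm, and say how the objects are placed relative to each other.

A is a rectangular dining table. The top is 768×716×49 mm with its upper surface at z = 730 mm. It stands on four 52×52 mm square legs, each inset 28 mm from the nearest pair of top edges, running from the floor to the underside of the top. Four apron rails, 52 mm thick and 68 mm tall, run between adjacent legs with their top edges flush with the underside of the top and their outer faces flush with the legs' outer faces.

B is a spool: two coaxial disc flanges of radius 164 mm and thickness 23 mm, joined by a core cylinder of radius 62 mm and height 150 mm. The lower flange rests on z = 0 and the three cylinders share a vertical axis.

C is a four-legged stool. The seat is a 306×286×38 mm slab whose top surface is at z = 401 mm; four round legs, each 42 mm in diameter, run from the floor (z = 0) to the underside of the seat, each leg's axis is inset half a diameter from the nearest pair of seat edges (so the leg's bounding box is flush with the corner).

The spool is on top of the table, centred. Four stools sit around the table at the −y, +y, −x, +x sides.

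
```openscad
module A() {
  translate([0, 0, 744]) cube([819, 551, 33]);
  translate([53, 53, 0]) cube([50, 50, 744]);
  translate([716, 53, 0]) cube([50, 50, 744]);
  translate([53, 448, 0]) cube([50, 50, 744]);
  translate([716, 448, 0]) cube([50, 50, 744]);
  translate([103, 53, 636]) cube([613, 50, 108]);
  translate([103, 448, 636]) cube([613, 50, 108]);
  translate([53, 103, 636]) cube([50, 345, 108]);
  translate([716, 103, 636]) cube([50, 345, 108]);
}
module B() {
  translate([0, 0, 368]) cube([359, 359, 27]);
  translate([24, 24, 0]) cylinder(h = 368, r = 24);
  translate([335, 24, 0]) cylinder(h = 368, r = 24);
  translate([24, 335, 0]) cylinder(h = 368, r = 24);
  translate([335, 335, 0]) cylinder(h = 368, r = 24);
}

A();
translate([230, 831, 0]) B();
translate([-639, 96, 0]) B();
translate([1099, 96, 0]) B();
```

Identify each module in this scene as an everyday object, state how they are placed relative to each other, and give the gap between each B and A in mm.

A is a table. B is a stool. Three stools sit around the table at the +y, −x, +x sides. The gap between each stool and the table is 280 mm.

Each stool's nearest face is 280 mm from the table's bounding box.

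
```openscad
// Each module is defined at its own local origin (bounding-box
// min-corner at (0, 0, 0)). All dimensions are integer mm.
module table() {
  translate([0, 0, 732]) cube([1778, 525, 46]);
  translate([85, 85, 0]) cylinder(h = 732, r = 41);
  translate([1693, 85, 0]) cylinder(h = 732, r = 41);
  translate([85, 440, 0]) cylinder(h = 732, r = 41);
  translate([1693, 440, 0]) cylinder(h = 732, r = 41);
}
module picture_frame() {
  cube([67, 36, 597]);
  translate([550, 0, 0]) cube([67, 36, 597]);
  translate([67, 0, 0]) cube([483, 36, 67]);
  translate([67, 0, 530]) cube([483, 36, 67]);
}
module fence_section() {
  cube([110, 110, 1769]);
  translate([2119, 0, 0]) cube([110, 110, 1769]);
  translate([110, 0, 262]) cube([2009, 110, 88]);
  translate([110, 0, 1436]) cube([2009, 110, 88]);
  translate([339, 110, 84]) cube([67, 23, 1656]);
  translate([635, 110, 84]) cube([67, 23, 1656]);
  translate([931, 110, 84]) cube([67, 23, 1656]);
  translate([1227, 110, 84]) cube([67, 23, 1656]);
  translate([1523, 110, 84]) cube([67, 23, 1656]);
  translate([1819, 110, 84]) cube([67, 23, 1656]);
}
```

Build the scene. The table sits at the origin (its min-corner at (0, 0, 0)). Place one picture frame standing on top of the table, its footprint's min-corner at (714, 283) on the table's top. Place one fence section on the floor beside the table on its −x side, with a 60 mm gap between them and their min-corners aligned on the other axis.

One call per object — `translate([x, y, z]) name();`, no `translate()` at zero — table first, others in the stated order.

table();
translate([714, 283, 778]) picture_frame();
translate([-2289, 0, 0]) fence_section();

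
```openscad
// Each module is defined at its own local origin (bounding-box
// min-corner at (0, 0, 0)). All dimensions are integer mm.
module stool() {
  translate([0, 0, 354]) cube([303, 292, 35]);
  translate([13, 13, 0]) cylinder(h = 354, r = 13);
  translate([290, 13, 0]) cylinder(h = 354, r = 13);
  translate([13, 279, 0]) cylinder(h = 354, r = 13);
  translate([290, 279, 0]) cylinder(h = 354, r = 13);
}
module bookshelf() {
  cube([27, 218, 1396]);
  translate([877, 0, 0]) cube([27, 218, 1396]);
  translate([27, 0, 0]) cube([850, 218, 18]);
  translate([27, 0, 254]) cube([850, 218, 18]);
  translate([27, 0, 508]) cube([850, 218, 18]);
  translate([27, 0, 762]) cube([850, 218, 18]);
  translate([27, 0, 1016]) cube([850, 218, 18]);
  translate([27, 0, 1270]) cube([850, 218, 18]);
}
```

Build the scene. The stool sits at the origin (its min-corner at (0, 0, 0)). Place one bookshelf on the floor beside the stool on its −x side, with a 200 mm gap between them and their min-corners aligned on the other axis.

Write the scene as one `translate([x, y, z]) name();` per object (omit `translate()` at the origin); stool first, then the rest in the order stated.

stool();
translate([-1104, 0, 0]) bookshelf();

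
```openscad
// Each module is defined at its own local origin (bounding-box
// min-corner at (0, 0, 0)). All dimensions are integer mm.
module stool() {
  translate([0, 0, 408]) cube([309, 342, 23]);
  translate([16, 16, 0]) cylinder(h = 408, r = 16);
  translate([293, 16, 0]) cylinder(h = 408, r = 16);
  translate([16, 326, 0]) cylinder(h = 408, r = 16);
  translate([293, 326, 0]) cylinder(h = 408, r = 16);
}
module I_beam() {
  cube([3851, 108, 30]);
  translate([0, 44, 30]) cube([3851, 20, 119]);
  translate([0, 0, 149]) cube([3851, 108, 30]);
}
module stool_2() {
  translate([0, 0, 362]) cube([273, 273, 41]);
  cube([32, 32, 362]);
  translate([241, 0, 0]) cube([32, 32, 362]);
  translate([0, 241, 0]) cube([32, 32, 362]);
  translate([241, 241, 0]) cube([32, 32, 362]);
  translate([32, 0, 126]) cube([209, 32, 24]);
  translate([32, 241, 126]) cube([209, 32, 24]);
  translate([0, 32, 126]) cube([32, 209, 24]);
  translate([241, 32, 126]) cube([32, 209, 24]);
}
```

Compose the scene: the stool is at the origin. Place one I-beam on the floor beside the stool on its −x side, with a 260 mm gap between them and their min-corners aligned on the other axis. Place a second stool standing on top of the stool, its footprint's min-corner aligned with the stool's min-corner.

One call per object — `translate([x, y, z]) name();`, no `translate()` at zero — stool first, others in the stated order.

stool();
translate([-4111, 0, 0]) I_beam();
translate([0, 0, 431]) stool_2();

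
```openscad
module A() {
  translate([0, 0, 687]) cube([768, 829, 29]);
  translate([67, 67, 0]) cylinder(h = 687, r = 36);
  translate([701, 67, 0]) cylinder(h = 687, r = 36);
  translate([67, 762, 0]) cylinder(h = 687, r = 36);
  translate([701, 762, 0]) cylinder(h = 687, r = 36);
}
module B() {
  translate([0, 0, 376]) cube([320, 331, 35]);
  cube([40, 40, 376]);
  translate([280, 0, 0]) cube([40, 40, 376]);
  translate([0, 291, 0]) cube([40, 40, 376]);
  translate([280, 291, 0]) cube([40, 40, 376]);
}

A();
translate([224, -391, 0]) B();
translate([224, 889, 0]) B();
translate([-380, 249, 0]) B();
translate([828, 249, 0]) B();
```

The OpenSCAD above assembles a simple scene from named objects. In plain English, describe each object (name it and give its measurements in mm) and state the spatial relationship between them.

A is a table with a 768×829 mm rectangular top, 29 mm thick, top surface at z = 716 mm, supported by four round legs of 72 mm diameter, each leg's bounding box inset 31 mm from the nearest pair of top edges, running from the floor.

B is a four-legged stool. The seat is 320×331 mm, 35 mm thick, top at z = 411 mm. It stands on four square legs, each 40×40 mm in cross-section, from z = 0 to the seat underside, each flush with a corner of the seat.

Four stools sit around the table at the −y, +y, −x, +x sides.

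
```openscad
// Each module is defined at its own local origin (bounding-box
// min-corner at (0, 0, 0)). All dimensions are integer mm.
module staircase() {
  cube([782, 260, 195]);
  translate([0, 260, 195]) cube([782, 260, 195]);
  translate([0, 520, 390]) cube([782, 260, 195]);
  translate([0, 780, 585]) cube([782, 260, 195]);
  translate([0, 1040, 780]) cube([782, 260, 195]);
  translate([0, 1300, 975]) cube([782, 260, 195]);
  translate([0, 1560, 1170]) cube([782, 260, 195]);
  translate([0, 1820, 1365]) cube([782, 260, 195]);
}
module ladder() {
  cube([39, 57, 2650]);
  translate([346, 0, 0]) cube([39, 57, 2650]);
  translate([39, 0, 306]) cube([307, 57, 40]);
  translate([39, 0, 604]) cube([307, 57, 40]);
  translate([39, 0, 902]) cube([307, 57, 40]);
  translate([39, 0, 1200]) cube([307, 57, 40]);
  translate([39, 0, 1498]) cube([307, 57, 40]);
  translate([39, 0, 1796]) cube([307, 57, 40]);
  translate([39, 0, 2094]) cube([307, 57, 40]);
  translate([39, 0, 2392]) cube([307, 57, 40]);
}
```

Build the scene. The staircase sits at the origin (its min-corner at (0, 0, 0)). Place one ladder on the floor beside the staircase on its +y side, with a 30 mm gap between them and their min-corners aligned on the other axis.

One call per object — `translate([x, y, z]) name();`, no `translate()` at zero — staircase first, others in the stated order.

staircase();
translate([0, 2110, 0]) ladder();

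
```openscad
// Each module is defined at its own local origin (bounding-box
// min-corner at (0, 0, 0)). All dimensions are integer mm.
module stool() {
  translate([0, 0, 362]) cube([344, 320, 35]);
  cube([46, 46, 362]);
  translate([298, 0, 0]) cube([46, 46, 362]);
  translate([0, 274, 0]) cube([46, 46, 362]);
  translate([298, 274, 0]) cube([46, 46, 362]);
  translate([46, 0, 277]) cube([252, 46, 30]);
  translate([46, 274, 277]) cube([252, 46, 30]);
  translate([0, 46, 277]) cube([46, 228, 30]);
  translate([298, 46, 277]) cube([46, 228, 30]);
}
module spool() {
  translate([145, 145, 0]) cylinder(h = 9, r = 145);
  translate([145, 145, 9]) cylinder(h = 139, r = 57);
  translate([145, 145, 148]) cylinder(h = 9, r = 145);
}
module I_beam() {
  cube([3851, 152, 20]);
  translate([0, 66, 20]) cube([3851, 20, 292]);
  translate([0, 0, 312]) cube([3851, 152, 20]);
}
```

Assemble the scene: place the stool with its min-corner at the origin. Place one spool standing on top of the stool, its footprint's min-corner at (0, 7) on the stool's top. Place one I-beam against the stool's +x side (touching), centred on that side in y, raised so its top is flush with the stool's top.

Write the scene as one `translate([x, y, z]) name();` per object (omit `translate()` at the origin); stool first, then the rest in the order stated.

stool();
translate([0, 7, 397]) spool();
translate([344, 84, 65]) I_beam();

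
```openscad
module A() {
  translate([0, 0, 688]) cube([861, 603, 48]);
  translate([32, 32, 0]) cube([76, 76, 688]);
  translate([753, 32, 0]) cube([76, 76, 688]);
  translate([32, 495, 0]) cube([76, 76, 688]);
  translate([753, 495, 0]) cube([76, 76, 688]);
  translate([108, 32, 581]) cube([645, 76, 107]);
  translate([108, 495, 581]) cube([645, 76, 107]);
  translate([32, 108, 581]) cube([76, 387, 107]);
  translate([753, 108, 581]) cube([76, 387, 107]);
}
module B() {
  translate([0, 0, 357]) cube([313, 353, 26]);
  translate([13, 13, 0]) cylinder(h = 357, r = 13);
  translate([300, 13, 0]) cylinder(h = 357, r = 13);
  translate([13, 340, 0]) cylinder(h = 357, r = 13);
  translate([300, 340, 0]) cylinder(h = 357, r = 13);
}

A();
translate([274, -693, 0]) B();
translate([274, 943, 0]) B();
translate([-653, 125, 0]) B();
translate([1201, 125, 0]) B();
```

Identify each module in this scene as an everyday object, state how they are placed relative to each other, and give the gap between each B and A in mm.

A is a table. B is a stool. Four stools sit around the table at the −y, +y, −x, +x sides. The gap between each stool and the table is 340 mm.

Each stool's nearest face is 340 mm from the table's bounding box.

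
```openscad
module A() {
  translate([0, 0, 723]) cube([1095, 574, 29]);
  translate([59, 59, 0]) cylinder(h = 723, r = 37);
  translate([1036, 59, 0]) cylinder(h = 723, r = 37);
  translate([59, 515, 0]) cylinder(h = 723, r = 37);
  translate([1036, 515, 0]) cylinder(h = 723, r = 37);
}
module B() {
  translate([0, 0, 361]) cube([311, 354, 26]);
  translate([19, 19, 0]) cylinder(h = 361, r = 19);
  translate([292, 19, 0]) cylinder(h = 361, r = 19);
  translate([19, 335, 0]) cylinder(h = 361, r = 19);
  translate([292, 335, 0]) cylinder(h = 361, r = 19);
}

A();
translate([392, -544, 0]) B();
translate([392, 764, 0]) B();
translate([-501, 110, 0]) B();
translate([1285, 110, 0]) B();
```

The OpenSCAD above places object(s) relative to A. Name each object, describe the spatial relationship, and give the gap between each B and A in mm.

Each stool's nearest face is 190 mm from the table's bounding box.

A is a table. B is a stool. Four stools sit around the table at the −y, +y, −x, +x sides. The gap between each stool and the table is 190 mm.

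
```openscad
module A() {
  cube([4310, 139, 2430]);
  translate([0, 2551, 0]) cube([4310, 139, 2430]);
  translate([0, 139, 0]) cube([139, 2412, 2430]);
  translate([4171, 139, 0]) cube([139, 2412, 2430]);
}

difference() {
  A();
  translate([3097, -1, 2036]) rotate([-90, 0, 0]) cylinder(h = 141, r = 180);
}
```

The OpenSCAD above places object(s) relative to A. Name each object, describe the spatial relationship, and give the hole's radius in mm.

A is a house frame. The house frame has a circular hole through its front wall. The hole's radius is 180 mm.

The subtracted cylinder has r = 180 mm.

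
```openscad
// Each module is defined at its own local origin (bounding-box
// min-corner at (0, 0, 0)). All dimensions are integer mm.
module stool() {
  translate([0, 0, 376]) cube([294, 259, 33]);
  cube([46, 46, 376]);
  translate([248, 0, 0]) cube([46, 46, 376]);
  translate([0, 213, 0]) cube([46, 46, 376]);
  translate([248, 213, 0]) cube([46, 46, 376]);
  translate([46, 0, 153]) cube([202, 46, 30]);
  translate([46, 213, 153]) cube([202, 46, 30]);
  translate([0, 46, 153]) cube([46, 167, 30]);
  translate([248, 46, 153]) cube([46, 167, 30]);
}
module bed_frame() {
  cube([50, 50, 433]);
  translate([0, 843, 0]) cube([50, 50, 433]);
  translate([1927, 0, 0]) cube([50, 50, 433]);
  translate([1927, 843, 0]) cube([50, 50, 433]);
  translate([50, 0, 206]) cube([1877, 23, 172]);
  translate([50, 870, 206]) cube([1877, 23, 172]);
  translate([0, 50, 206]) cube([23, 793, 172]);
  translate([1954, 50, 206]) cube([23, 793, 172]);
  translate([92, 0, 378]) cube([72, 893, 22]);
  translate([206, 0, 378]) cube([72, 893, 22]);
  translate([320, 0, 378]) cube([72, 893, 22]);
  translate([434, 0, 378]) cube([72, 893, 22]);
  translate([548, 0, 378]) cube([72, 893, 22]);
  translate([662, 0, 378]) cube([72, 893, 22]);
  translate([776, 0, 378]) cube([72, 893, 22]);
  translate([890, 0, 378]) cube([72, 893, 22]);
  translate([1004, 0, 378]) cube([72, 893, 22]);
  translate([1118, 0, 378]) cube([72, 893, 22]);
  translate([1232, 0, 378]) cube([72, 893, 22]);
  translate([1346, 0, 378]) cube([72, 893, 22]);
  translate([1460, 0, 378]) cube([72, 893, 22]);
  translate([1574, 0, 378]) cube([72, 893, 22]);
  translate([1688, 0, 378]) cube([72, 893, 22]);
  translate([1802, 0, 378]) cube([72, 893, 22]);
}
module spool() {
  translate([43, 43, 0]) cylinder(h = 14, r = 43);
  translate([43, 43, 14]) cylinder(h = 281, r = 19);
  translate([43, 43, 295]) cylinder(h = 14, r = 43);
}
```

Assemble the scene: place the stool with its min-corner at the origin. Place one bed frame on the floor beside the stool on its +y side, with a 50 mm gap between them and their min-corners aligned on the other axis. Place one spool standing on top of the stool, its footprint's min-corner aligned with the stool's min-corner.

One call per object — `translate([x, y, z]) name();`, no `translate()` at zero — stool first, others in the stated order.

stool();
translate([0, 309, 0]) bed_frame();
translate([0, 0, 409]) spool();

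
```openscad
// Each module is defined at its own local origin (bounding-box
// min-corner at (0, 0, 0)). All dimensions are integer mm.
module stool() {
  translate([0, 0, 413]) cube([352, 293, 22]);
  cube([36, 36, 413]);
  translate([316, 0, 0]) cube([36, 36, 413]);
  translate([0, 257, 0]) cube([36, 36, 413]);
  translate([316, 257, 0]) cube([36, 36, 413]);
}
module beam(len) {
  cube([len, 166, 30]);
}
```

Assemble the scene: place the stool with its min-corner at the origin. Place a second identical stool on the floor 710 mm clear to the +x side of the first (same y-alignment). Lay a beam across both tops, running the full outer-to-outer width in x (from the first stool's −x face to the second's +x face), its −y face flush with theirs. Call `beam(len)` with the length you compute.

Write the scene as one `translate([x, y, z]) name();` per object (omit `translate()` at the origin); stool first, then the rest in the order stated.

stool();
translate([1062, 0, 0]) stool();
translate([0, 0, 435]) beam(1414);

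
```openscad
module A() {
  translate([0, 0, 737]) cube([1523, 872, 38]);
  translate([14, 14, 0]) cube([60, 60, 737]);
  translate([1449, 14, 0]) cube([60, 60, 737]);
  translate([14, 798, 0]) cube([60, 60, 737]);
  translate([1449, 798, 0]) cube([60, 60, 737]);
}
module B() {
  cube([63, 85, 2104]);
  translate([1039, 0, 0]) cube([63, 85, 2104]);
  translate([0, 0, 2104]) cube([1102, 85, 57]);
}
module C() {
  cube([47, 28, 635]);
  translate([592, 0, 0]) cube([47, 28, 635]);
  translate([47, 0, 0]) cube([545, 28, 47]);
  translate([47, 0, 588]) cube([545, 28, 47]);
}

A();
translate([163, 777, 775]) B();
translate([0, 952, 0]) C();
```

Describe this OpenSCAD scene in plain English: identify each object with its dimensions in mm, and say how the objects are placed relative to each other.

A is a table: top 1523 mm (x) × 872 mm (y), 38 mm thick, upper face at z = 775 mm, on four 60×60 mm square legs, each inset 14 mm from the nearest pair of top edges, running from z = 0 to the bottom of the top.

B is a door frame. The clear opening is 976 mm wide and 2104 mm high. Two 63 mm wide jambs, 85 mm deep, stand either side of the opening from the floor to the top of the opening. A 57 mm thick head sits across the top of both jambs, spanning the full outside width of the frame.

C is a picture frame with a 545×541 mm rectangular opening (x by z) and a uniform 47 mm border on every side. Frame depth is 28 mm along y. It is built from two vertical stiles running the full outside height and two horizontal rails spanning the gap between the stiles.

The door frame is on top of the table. The picture frame is on the floor beside the table on its +y side.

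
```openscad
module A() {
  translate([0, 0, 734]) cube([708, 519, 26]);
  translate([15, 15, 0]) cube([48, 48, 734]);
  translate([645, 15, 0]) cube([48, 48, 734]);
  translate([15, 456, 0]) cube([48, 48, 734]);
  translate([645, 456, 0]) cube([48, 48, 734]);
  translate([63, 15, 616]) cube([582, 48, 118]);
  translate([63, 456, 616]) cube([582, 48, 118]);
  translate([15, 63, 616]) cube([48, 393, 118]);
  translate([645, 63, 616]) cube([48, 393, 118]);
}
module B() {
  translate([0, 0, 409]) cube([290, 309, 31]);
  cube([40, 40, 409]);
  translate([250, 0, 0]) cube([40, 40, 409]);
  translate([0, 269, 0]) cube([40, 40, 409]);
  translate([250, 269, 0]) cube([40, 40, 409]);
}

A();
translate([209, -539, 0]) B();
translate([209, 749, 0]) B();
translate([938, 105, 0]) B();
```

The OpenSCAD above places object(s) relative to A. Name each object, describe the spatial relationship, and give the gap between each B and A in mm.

Each stool's nearest face is 230 mm from the table's bounding box.

A is a table. B is a stool. Three stools sit around the table at the −y, +y, +x sides. The gap between each stool and the table is 230 mm.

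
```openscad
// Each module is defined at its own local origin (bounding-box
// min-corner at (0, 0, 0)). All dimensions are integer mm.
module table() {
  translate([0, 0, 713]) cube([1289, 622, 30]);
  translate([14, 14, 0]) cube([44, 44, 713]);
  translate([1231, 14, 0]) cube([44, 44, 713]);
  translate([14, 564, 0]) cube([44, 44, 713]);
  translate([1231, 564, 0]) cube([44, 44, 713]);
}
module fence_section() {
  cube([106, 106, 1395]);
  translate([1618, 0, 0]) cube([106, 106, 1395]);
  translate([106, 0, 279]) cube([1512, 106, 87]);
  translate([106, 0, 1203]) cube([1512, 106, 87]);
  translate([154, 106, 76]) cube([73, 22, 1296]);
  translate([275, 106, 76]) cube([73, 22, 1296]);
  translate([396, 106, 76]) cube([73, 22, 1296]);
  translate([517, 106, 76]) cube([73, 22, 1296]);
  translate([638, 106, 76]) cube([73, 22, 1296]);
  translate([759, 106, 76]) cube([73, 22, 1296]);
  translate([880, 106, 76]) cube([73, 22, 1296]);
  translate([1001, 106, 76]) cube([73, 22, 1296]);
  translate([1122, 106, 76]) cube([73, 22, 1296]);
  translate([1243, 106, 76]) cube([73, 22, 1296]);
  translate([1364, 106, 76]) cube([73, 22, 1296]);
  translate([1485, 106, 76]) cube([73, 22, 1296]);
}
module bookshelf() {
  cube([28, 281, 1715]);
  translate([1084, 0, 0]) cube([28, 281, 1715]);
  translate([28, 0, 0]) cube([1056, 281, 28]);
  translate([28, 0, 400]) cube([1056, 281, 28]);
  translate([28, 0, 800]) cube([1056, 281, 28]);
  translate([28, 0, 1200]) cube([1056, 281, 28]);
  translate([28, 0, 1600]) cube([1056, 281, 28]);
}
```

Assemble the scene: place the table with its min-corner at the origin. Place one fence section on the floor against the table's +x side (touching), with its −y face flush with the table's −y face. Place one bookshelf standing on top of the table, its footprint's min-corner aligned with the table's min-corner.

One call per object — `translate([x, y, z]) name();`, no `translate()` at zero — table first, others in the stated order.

table();
translate([1289, 0, 0]) fence_section();
translate([0, 0, 743]) bookshelf();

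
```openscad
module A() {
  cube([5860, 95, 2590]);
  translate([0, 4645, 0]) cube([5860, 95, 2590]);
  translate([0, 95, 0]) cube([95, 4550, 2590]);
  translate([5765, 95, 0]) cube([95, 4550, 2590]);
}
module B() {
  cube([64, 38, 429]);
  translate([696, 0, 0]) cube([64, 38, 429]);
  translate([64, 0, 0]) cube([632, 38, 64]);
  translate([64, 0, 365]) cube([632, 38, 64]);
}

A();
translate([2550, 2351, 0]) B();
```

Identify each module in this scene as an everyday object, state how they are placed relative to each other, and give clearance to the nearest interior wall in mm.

A is a house frame. B is a picture frame. The picture frame sits inside the house frame, centred. The clearance to the nearest interior wall is 2256 mm.

Clearances: x = 2455, y = 2256; minimum 2256 mm.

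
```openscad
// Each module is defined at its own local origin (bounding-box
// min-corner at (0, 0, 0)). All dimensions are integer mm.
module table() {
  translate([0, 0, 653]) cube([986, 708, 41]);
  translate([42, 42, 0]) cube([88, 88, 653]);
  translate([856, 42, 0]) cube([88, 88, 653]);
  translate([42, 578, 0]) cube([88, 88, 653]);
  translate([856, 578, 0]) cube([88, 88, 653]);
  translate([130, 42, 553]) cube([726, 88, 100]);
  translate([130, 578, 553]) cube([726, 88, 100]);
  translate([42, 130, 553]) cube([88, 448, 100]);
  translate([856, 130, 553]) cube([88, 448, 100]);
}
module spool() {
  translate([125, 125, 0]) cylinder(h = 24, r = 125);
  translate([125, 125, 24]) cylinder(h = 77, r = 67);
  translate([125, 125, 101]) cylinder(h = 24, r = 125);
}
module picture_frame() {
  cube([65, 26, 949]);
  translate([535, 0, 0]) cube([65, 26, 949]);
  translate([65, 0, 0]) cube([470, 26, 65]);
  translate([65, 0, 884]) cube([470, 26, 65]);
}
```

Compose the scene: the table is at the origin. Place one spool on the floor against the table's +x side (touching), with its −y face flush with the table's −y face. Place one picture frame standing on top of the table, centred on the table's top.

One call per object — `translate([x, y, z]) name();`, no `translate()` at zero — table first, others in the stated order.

table();
translate([986, 0, 0]) spool();
translate([193, 341, 694]) picture_frame();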